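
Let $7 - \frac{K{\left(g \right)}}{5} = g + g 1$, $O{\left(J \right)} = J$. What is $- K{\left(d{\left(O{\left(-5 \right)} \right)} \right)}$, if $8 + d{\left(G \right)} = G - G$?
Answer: $-115$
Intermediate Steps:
$d{\left(G \right)} = -8$ ($d{\left(G \right)} = -8 + \left(G - G\right) = -8 + 0 = -8$)
$K{\left(g \right)} = 35 - 10 g$ ($K{\left(g \right)} = 35 - 5 \left(g + g 1\right) = 35 - 5 \left(g + g\right) = 35 - 5 \cdot 2 g = 35 - 10 g$)
$- K{\left(d{\left(O{\left(-5 \right)} \right)} \right)} = - (35 - -80) = - (35 + 80) = \left(-1\right) 115 = -115$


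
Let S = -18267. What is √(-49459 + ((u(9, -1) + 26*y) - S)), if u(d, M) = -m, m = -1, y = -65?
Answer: I*√32881 ≈ 181.33*I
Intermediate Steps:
u(d, M) = 1 (u(d, M) = -1*(-1) = 1)
√(-49459 + ((u(9, -1) + 26*y) - S)) = √(-49459 + ((1 + 26*(-65)) - 1*(-18267))) = √(-49459 + ((1 - 1690) + 18267)) = √(-49459 + (-1689 + 18267)) = √(-49459 + 16578) = √(-32881) = I*√32881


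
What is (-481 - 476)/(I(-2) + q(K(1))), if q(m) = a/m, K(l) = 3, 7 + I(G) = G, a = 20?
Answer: 2871/7 ≈ 410.14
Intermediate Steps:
I(G) = -7 + G
q(m) = 20/m
(-481 - 476)/(I(-2) + q(K(1))) = (-481 - 476)/((-7 - 2) + 20/3) = -957/(-9 + 20*(⅓)) = -957/(-9 + 20/3) = -957/(-7/3) = -957*(-3/7) = 2871/7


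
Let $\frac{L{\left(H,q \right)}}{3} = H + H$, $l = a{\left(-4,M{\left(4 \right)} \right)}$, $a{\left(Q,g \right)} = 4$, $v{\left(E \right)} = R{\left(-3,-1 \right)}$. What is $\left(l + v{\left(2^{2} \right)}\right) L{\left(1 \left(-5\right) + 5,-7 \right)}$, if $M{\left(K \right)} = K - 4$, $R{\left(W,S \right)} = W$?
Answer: $0$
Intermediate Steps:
$v{\left(E \right)} = -3$
$M{\left(K \right)} = -4 + K$ ($M{\left(K \right)} = K - 4 = -4 + K$)
$l = 4$
$L{\left(H,q \right)} = 6 H$ ($L{\left(H,q \right)} = 3 \left(H + H\right) = 3 \cdot 2 H = 6 H$)
$\left(l + v{\left(2^{2} \right)}\right) L{\left(1 \left(-5\right) + 5,-7 \right)} = \left(4 - 3\right) 6 \left(1 \left(-5\right) + 5\right) = 1 \cdot 6 \left(-5 + 5\right) = 1 \cdot 6 \cdot 0 = 1 \cdot 0 = 0$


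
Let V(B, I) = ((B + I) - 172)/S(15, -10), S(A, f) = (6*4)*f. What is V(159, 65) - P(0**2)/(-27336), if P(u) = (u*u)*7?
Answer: -13/60 ≈ -0.21667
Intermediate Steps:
P(u) = 7*u**2 (P(u) = u**2*7 = 7*u**2)
S(A, f) = 24*f
V(B, I) = 43/60 - B/240 - I/240 (V(B, I) = ((B + I) - 172)/((24*(-10))) = (-172 + B + I)/(-240) = (-172 + B + I)*(-1/240) = 43/60 - B/240 - I/240)
V(159, 65) - P(0**2)/(-27336) = (43/60 - 1/240*159 - 1/240*65) - 7*(0**2)**2/(-27336) = (43/60 - 53/80 - 13/48) - 7*0**2*(-1)/27336 = -13/60 - 7*0*(-1)/27336 = -13/60 - 0*(-1)/27336 = -13/60 - 1*0 = -13/60 + 0 = -13/60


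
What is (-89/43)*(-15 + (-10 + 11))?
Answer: 1246/43 ≈ 28.977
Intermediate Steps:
(-89/43)*(-15 + (-10 + 11)) = (-89*1/43)*(-15 + 1) = -89/43*(-14) = 1246/43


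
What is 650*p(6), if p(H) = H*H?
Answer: 23400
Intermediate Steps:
p(H) = H**2
650*p(6) = 650*6**2 = 650*36 = 23400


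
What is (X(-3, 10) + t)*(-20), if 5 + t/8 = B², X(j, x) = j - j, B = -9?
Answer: -12160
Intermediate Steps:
X(j, x) = 0
t = 608 (t = -40 + 8*(-9)² = -40 + 8*81 = -40 + 648 = 608)
(X(-3, 10) + t)*(-20) = (0 + 608)*(-20) = 608*(-20) = -12160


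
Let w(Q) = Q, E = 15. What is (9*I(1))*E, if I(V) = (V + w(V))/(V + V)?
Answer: 135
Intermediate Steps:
I(V) = 1 (I(V) = (V + V)/(V + V) = (2*V)/((2*V)) = (2*V)*(1/(2*V)) = 1)
(9*I(1))*E = (9*1)*15 = 9*15 = 135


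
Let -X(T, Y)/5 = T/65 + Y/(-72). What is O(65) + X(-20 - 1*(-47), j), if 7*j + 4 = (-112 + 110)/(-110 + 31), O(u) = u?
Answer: 16274539/258804 ≈ 62.884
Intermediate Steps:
j = -314/553 (j = -4/7 + ((-112 + 110)/(-110 + 31))/7 = -4/7 + (-2/(-79))/7 = -4/7 + (-2*(-1/79))/7 = -4/7 + (⅐)*(2/79) = -4/7 + 2/553 = -314/553 ≈ -0.56781)
X(T, Y) = -T/13 + 5*Y/72 (X(T, Y) = -5*(T/65 + Y/(-72)) = -5*(T*(1/65) + Y*(-1/72)) = -5*(T/65 - Y/72) = -5*(-Y/72 + T/65) = -T/13 + 5*Y/72)
O(65) + X(-20 - 1*(-47), j) = 65 + (-(-20 - 1*(-47))/13 + (5/72)*(-314/553)) = 65 + (-(-20 + 47)/13 - 785/19908) = 65 + (-1/13*27 - 785/19908) = 65 + (-27/13 - 785/19908) = 65 - 547721/258804 = 16274539/258804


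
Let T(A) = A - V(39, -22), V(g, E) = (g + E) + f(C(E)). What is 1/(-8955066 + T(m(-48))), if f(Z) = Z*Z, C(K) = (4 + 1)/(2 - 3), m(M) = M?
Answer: -1/8955156 ≈ -1.1167e-7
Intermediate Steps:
C(K) = -5 (C(K) = 5/(-1) = 5*(-1) = -5)
f(Z) = Z²
V(g, E) = 25 + E + g (V(g, E) = (g + E) + (-5)² = (E + g) + 25 = 25 + E + g)
T(A) = -42 + A (T(A) = A - (25 - 22 + 39) = A - 1*42 = A - 42 = -42 + A)
1/(-8955066 + T(m(-48))) = 1/(-8955066 + (-42 - 48)) = 1/(-8955066 - 90) = 1/(-8955156) = -1/8955156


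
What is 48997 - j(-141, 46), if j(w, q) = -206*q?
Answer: 58473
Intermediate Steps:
48997 - j(-141, 46) = 48997 - (-206)*46 = 48997 - 1*(-9476) = 48997 + 9476 = 58473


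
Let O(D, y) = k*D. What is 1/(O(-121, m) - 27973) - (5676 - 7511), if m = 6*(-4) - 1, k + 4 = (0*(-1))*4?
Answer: 50442314/27489 ≈ 1835.0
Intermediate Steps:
k = -4 (k = -4 + (0*(-1))*4 = -4 + 0*4 = -4 + 0 = -4)
m = -25 (m = -24 - 1 = -25)
O(D, y) = -4*D
1/(O(-121, m) - 27973) - (5676 - 7511) = 1/(-4*(-121) - 27973) - (5676 - 7511) = 1/(484 - 27973) - 1*(-1835) = 1/(-27489) + 1835 = -1/27489 + 1835 = 50442314/27489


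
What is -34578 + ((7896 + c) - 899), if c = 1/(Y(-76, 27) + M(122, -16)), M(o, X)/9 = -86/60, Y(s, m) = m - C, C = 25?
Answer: -3006339/109 ≈ -27581.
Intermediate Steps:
Y(s, m) = -25 + m (Y(s, m) = m - 1*25 = m - 25 = -25 + m)
M(o, X) = -129/10 (M(o, X) = 9*(-86/60) = 9*(-86*1/60) = 9*(-43/30) = -129/10)
c = -10/109 (c = 1/((-25 + 27) - 129/10) = 1/(2 - 129/10) = 1/(-109/10) = -10/109 ≈ -0.091743)
-34578 + ((7896 + c) - 899) = -34578 + ((7896 - 10/109) - 899) = -34578 + (860654/109 - 899) = -34578 + 762663/109 = -3006339/109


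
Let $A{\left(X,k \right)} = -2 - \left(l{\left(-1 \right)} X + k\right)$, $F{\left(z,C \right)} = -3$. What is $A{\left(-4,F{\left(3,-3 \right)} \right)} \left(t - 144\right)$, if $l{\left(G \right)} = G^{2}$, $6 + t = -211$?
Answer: $-1805$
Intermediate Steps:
$t = -217$ ($t = -6 - 211 = -217$)
$A{\left(X,k \right)} = -2 - X - k$ ($A{\left(X,k \right)} = -2 - \left(\left(-1\right)^{2} X + k\right) = -2 - \left(1 X + k\right) = -2 - \left(X + k\right) = -2 - X - k$)
$A{\left(-4,F{\left(3,-3 \right)} \right)} \left(t - 144\right) = \left(-2 - -4 - -3\right) \left(-217 - 144\right) = \left(-2 + 4 + 3\right) \left(-361\right) = 5 \left(-361\right) = -1805$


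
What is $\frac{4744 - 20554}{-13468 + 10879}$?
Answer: $\frac{5270}{863} \approx 6.1066$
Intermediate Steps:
$\frac{4744 - 20554}{-13468 + 10879} = - \frac{15810}{-2589} = \left(-15810\right) \left(- \frac{1}{2589}\right) = \frac{5270}{863}$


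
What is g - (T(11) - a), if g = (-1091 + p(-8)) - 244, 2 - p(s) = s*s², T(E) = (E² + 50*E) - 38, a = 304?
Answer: -1150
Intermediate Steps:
T(E) = -38 + E² + 50*E
p(s) = 2 - s³ (p(s) = 2 - s*s² = 2 - s³)
g = -821 (g = (-1091 + (2 - 1*(-8)³)) - 244 = (-1091 + (2 - 1*(-512))) - 244 = (-1091 + (2 + 512)) - 244 = (-1091 + 514) - 244 = -577 - 244 = -821)
g - (T(11) - a) = -821 - ((-38 + 11² + 50*11) - 1*304) = -821 - ((-38 + 121 + 550) - 304) = -821 - (633 - 304) = -821 - 1*329 = -821 - 329 = -1150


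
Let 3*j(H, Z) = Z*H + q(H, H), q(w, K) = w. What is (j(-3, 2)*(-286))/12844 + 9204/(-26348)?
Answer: -919323/3253978 ≈ -0.28252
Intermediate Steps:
j(H, Z) = H/3 + H*Z/3 (j(H, Z) = (Z*H + H)/3 = (H*Z + H)/3 = (H + H*Z)/3 = H/3 + H*Z/3)
(j(-3, 2)*(-286))/12844 + 9204/(-26348) = (((⅓)*(-3)*(1 + 2))*(-286))/12844 + 9204/(-26348) = (((⅓)*(-3)*3)*(-286))*(1/12844) + 9204*(-1/26348) = -3*(-286)*(1/12844) - 2301/6587 = 858*(1/12844) - 2301/6587 = 33/494 - 2301/6587 = -919323/3253978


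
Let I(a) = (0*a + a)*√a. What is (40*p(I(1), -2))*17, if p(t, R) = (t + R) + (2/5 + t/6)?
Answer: -884/3 ≈ -294.67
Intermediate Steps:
I(a) = a^(3/2) (I(a) = (0 + a)*√a = a*√a = a^(3/2))
p(t, R) = ⅖ + R + 7*t/6 (p(t, R) = (R + t) + (2*(⅕) + t*(⅙)) = (R + t) + (⅖ + t/6) = ⅖ + R + 7*t/6)
(40*p(I(1), -2))*17 = (40*(⅖ - 2 + 7*1^(3/2)/6))*17 = (40*(⅖ - 2 + (7/6)*1))*17 = (40*(⅖ - 2 + 7/6))*17 = (40*(-13/30))*17 = -52/3*17 = -884/3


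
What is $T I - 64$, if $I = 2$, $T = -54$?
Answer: $-172$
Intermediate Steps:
$T I - 64 = \left(-54\right) 2 - 64 = -108 - 64 = -172$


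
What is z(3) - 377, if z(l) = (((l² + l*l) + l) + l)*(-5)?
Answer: -497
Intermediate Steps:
z(l) = -10*l - 10*l² (z(l) = (((l² + l²) + l) + l)*(-5) = ((2*l² + l) + l)*(-5) = ((l + 2*l²) + l)*(-5) = (2*l + 2*l²)*(-5) = -10*l - 10*l²)
z(3) - 377 = -10*3*(1 + 3) - 377 = -10*3*4 - 377 = -120 - 377 = -497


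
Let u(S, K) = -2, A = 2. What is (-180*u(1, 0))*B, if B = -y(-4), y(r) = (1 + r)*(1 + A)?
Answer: 3240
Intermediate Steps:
y(r) = 3 + 3*r (y(r) = (1 + r)*(1 + 2) = (1 + r)*3 = 3 + 3*r)
B = 9 (B = -(3 + 3*(-4)) = -(3 - 12) = -1*(-9) = 9)
(-180*u(1, 0))*B = -180*(-2)*9 = 360*9 = 3240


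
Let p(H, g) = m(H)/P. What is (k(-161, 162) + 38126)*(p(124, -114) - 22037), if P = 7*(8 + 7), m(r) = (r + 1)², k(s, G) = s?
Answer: -5816896060/7 ≈ -8.3099e+8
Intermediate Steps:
m(r) = (1 + r)²
P = 105 (P = 7*15 = 105)
p(H, g) = (1 + H)²/105
(k(-161, 162) + 38126)*(p(124, -114) - 22037) = (-161 + 38126)*((1 + 124)²/105 - 22037) = 37965*((1/105)*125² - 22037) = 37965*((1/105)*15625 - 22037) = 37965*(3125/21 - 22037) = 37965*(-459652/21) = -5816896060/7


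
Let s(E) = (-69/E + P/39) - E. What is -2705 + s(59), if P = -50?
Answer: -6365605/2301 ≈ -2766.5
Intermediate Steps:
s(E) = -50/39 - E - 69/E (s(E) = (-69/E - 50/39) - E = (-50/39 - 69/E) - E = -50/39 - E - 69/E)
-2705 + s(59) = -2705 + (-50/39 - 1*59 - 69/59) = -2705 + (-50/39 - 59 - 69*1/59) = -2705 + (-50/39 - 59 - 69/59) = -2705 - 141400/2301 = -6365605/2301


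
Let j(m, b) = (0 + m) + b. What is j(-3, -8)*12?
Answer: -132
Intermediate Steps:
j(m, b) = b + m (j(m, b) = m + b = b + m)
j(-3, -8)*12 = (-8 - 3)*12 = -11*12 = -132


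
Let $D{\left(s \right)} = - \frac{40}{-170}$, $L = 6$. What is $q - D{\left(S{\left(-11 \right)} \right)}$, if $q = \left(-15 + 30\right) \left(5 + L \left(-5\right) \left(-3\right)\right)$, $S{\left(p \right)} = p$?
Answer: $\frac{24221}{17} \approx 1424.8$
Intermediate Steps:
$D{\left(s \right)} = \frac{4}{17}$ ($D{\left(s \right)} = \left(-40\right) \left(- \frac{1}{170}\right) = \frac{4}{17}$)
$q = 1425$ ($q = \left(-15 + 30\right) \left(5 + 6 \left(-5\right) \left(-3\right)\right) = 15 \left(5 - -90\right) = 15 \left(5 + 90\right) = 15 \cdot 95 = 1425$)
$q - D{\left(S{\left(-11 \right)} \right)} = 1425 - \frac{4}{17} = \frac{24221}{17}$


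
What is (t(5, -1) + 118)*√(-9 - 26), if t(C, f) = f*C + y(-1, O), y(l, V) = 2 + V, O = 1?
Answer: 116*I*√35 ≈ 686.27*I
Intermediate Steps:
t(C, f) = 3 + C*f (t(C, f) = f*C + (2 + 1) = C*f + 3 = 3 + C*f)
(t(5, -1) + 118)*√(-9 - 26) = ((3 + 5*(-1)) + 118)*√(-9 - 26) = ((3 - 5) + 118)*√(-35) = (-2 + 118)*(I*√35) = 116*(I*√35) = 116*I*√35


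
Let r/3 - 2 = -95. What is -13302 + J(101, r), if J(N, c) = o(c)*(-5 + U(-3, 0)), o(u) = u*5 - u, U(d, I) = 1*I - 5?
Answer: -2142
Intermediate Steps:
r = -279 (r = 6 + 3*(-95) = 6 - 285 = -279)
U(d, I) = -5 + I (U(d, I) = I - 5 = -5 + I)
o(u) = 4*u (o(u) = 5*u - u = 4*u)
J(N, c) = -40*c (J(N, c) = (4*c)*(-5 + (-5 + 0)) = (4*c)*(-5 - 5) = (4*c)*(-10) = -40*c)
-13302 + J(101, r) = -13302 - 40*(-279) = -13302 + 11160 = -2142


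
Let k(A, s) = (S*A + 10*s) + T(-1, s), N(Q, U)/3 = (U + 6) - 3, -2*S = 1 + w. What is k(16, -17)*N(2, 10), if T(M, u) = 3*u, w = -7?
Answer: -6747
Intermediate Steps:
S = 3 (S = -(1 - 7)/2 = -½*(-6) = 3)
N(Q, U) = 9 + 3*U (N(Q, U) = 3*((U + 6) - 3) = 3*((6 + U) - 3) = 3*(3 + U) = 9 + 3*U)
k(A, s) = 3*A + 13*s (k(A, s) = (3*A + 10*s) + 3*s = 3*A + 13*s)
k(16, -17)*N(2, 10) = (3*16 + 13*(-17))*(9 + 3*10) = (48 - 221)*(9 + 30) = -173*39 = -6747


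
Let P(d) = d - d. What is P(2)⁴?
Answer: 0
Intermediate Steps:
P(d) = 0
P(2)⁴ = 0⁴ = 0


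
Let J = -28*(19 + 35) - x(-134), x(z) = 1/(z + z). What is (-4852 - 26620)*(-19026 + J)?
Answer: 43306911844/67 ≈ 6.4637e+8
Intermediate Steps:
x(z) = 1/(2*z)
J = -405215/268 (J = -28*(19 + 35) - 1/(2*(-134)) = -28*54 - (-1)/(2*134) = -1512 - 1*(-1/268) = -1512 + 1/268 = -405215/268 ≈ -1512.0)
(-4852 - 26620)*(-19026 + J) = (-4852 - 26620)*(-19026 - 405215/268) = -31472*(-5504183/268) = 43306911844/67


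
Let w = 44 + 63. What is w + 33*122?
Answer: 4133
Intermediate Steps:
w = 107
w + 33*122 = 107 + 33*122 = 107 + 4026 = 4133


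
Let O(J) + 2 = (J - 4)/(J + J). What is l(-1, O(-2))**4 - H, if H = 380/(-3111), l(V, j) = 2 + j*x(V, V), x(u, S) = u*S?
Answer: 258071/49776 ≈ 5.1846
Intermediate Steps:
O(J) = -2 + (-4 + J)/(2*J) (O(J) = -2 + (J - 4)/(J + J) = -2 + (-4 + J)/((2*J)) = -2 + (-4 + J)*(1/(2*J)) = -2 + (-4 + J)/(2*J))
x(u, S) = S*u
l(V, j) = 2 + j*V**2 (l(V, j) = 2 + j*(V*V) = 2 + j*V**2)
H = -380/3111 (H = 380*(-1/3111) = -380/3111 ≈ -0.12215)
l(-1, O(-2))**4 - H = (2 + (-3/2 - 2/(-2))*(-1)**2)**4 - 1*(-380/3111) = (2 + (-3/2 - 2*(-1/2))*1)**4 + 380/3111 = (2 + (-3/2 + 1)*1)**4 + 380/3111 = (2 - 1/2*1)**4 + 380/3111 = (2 - 1/2)**4 + 380/3111 = (3/2)**4 + 380/3111 = 81/16 + 380/3111 = 258071/49776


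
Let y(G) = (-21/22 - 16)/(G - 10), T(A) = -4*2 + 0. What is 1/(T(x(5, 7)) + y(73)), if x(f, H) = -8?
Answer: -1386/11461 ≈ -0.12093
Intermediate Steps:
T(A) = -8 (T(A) = -8 + 0 = -8)
y(G) = -373/(22*(-10 + G)) (y(G) = (-21*1/22 - 16)/(-10 + G) = (-21/22 - 16)/(-10 + G) = -373/(22*(-10 + G)))
1/(T(x(5, 7)) + y(73)) = 1/(-8 - 373/(-220 + 22*73)) = 1/(-8 - 373/(-220 + 1606)) = 1/(-8 - 373/1386) = 1/(-11461/1386) = -1386/11461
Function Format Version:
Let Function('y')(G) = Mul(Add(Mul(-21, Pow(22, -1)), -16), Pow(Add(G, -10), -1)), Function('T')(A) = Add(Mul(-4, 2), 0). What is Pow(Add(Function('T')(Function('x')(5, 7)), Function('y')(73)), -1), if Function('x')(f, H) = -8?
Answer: Rational(-1386, 11461) ≈ -0.12093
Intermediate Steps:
Function('T')(A) = -8 (Function('T')(A) = Add(-8, 0) = -8)
Function('y')(G) = Mul(Rational(-373, 22), Pow(Add(-10, G), -1)) (Function('y')(G) = Mul(Add(Mul(-21, Rational(1, 22)), -16), Pow(Add(-10, G), -1)) = Mul(Add(Rational(-21, 22), -16), Pow(Add(-10, G), -1)) = Mul(Rational(-373, 22), Pow(Add(-10, G), -1)))
Pow(Add(Function('T')(Function('x')(5, 7)), Function('y')(73)), -1) = Pow(Add(-8, Mul(-373, Pow(Add(-220, Mul(22, 73)), -1))), -1) = Pow(Add(-8, Mul(-373, Pow(Add(-220, 1606), -1))), -1) = Pow(Add(-8, Mul(-373, Pow(1386, -1))), -1) = Pow(Add(-8, Mul(-373, Rational(1, 1386))), -1) = Pow(Add(-8, Rational(-373, 1386)), -1) = Pow(Rational(-11461, 1386), -1) = Rational(-1386, 11461)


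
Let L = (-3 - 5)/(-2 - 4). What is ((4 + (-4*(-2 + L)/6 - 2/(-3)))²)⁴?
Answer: 20047612231936/43046721 ≈ 4.6572e+5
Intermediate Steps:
L = 4/3 (L = -8/(-6) = -8*(-⅙) = 4/3 ≈ 1.3333)
((4 + (-4*(-2 + L)/6 - 2/(-3)))²)⁴ = ((4 + (-4*(-2 + 4/3)/6 - 2/(-3)))²)⁴ = ((4 + (-4*(-⅔)*(⅙) - 2*(-⅓)))²)⁴ = ((4 + ((8/3)*(⅙) + ⅔))²)⁴ = ((4 + (4/9 + ⅔))²)⁴ = ((4 + 10/9)²)⁴ = ((46/9)²)⁴ = (2116/81)⁴ = 20047612231936/43046721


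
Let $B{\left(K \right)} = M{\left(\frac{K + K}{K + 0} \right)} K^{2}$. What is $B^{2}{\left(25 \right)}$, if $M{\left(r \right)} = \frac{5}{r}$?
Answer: $\frac{9765625}{4} \approx 2.4414 \cdot 10^{6}$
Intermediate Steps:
$B{\left(K \right)} = \frac{5 K^{2}}{2}$ ($B{\left(K \right)} = \frac{5}{\left(K + K\right) \frac{1}{K + 0}} K^{2} = \frac{5}{2 K \frac{1}{K}} K^{2} = \frac{5}{2} K^{2} = 5 \cdot \frac{1}{2} K^{2} = \frac{5 K^{2}}{2}$)
$B^{2}{\left(25 \right)} = \left(\frac{5 \cdot 25^{2}}{2}\right)^{2} = \left(\frac{5}{2} \cdot 625\right)^{2} = \left(\frac{3125}{2}\right)^{2} = \frac{9765625}{4}$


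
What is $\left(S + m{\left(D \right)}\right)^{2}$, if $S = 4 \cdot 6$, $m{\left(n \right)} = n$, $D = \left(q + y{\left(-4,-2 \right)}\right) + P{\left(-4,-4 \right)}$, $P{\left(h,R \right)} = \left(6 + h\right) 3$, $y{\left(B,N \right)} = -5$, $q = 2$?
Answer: $729$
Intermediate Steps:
$P{\left(h,R \right)} = 18 + 3 h$
$D = 3$ ($D = \left(2 - 5\right) + \left(18 + 3 \left(-4\right)\right) = -3 + \left(18 - 12\right) = -3 + 6 = 3$)
$S = 24$
$\left(S + m{\left(D \right)}\right)^{2} = \left(24 + 3\right)^{2} = 27^{2} = 729$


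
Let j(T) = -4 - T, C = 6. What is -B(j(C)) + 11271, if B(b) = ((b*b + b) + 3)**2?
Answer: 2622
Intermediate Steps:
B(b) = (3 + b + b**2)**2 (B(b) = ((b**2 + b) + 3)**2 = ((b + b**2) + 3)**2 = (3 + b + b**2)**2)
-B(j(C)) + 11271 = -(3 + (-4 - 1*6) + (-4 - 1*6)**2)**2 + 11271 = -(3 + (-4 - 6) + (-4 - 6)**2)**2 + 11271 = -(3 - 10 + (-10)**2)**2 + 11271 = -(3 - 10 + 100)**2 + 11271 = -1*93**2 + 11271 = -1*8649 + 11271 = -8649 + 11271 = 2622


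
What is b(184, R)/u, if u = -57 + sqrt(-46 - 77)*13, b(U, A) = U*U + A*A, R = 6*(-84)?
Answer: -1367392/2003 - 935584*I*sqrt(123)/6009 ≈ -682.67 - 1726.8*I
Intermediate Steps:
R = -504
b(U, A) = A**2 + U**2 (b(U, A) = U**2 + A**2 = A**2 + U**2)
u = -57 + 13*I*sqrt(123) (u = -57 + sqrt(-123)*13 = -57 + (I*sqrt(123))*13 = -57 + 13*I*sqrt(123) ≈ -57.0 + 144.18*I)
b(184, R)/u = ((-504)**2 + 184**2)/(-57 + 13*I*sqrt(123)) = (254016 + 33856)/(-57 + 13*I*sqrt(123)) = 287872/(-57 + 13*I*sqrt(123))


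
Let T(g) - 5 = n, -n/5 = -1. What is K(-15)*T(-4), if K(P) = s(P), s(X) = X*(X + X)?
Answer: 4500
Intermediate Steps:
s(X) = 2*X² (s(X) = X*(2*X) = 2*X²)
K(P) = 2*P²
n = 5 (n = -5*(-1) = 5)
T(g) = 10 (T(g) = 5 + 5 = 10)
K(-15)*T(-4) = (2*(-15)²)*10 = (2*225)*10 = 450*10 = 4500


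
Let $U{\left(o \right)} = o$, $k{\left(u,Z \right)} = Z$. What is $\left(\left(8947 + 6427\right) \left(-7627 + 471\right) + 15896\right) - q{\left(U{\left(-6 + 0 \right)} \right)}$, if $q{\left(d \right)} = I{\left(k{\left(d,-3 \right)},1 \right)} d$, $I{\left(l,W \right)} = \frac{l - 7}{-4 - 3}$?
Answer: $- \frac{770003076}{7} \approx -1.1 \cdot 10^{8}$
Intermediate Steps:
$I{\left(l,W \right)} = 1 - \frac{l}{7}$ ($I{\left(l,W \right)} = \frac{-7 + l}{-7} = \left(-7 + l\right) \left(- \frac{1}{7}\right) = 1 - \frac{l}{7}$)
$q{\left(d \right)} = \frac{10 d}{7}$ ($q{\left(d \right)} = \left(1 - - \frac{3}{7}\right) d = \left(1 + \frac{3}{7}\right) d = \frac{10 d}{7}$)
$\left(\left(8947 + 6427\right) \left(-7627 + 471\right) + 15896\right) - q{\left(U{\left(-6 + 0 \right)} \right)} = \left(\left(8947 + 6427\right) \left(-7627 + 471\right) + 15896\right) - \frac{10 \left(-6 + 0\right)}{7} = \left(15374 \left(-7156\right) + 15896\right) - \frac{10}{7} \left(-6\right) = \left(-110016344 + 15896\right) - - \frac{60}{7} = -110000448 + \frac{60}{7} = - \frac{770003076}{7}$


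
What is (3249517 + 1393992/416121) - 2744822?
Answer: 70005194029/138707 ≈ 5.0470e+5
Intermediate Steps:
(3249517 + 1393992/416121) - 2744822 = (3249517 + 1393992*(1/416121)) - 2744822 = (3249517 + 464664/138707) - 2744822 = 450731219183/138707 - 2744822 = 70005194029/138707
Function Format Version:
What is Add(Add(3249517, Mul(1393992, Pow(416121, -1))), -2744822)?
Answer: Rational(70005194029, 138707) ≈ 5.0470e+5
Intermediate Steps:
Add(Add(3249517, Mul(1393992, Pow(416121, -1))), -2744822) = Add(Add(3249517, Mul(1393992, Rational(1, 416121))), -2744822) = Add(Add(3249517, Rational(464664, 138707)), -2744822) = Add(Rational(450731219183, 138707), -2744822) = Rational(70005194029, 138707)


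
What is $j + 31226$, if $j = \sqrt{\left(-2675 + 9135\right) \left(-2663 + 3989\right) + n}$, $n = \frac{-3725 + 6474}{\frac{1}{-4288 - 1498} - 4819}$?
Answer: $31226 + \frac{\sqrt{6659578698941955693210}}{27882735} \approx 34153.0$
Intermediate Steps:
$n = - \frac{15905714}{27882735}$ ($n = \frac{2749}{\frac{1}{-5786} - 4819} = \frac{2749}{- \frac{1}{5786} - 4819} = \frac{2749}{- \frac{27882735}{5786}} = 2749 \left(- \frac{5786}{27882735}\right) = - \frac{15905714}{27882735} \approx -0.57045$)
$j = \frac{\sqrt{6659578698941955693210}}{27882735}$ ($j = \sqrt{\left(-2675 + 9135\right) \left(-2663 + 3989\right) - \frac{15905714}{27882735}} = \sqrt{6460 \cdot 1326 - \frac{15905714}{27882735}} = \sqrt{8565960 - \frac{15905714}{27882735}} = \sqrt{\frac{238842376794886}{27882735}} = \frac{\sqrt{6659578698941955693210}}{27882735} \approx 2926.8$)
$j + 31226 = \frac{\sqrt{6659578698941955693210}}{27882735} + 31226 = 31226 + \frac{\sqrt{6659578698941955693210}}{27882735}$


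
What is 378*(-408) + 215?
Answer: -154009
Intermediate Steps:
378*(-408) + 215 = -154224 + 215 = -154009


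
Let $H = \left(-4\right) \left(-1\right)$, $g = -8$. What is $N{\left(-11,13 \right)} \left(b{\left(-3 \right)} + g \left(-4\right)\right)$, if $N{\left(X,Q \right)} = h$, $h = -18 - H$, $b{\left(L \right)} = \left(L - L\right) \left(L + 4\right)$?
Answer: $-704$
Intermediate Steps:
$b{\left(L \right)} = 0$ ($b{\left(L \right)} = 0 \left(4 + L\right) = 0$)
$H = 4$
$h = -22$ ($h = -18 - 4 = -22$)
$N{\left(X,Q \right)} = -22$
$N{\left(-11,13 \right)} \left(b{\left(-3 \right)} + g \left(-4\right)\right) = - 22 \left(0 - -32\right) = - 22 \left(0 + 32\right) = \left(-22\right) 32 = -704$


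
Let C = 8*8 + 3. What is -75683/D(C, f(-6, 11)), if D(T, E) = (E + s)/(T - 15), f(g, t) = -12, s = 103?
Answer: -302732/7 ≈ -43247.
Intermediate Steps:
C = 67 (C = 64 + 3 = 67)
D(T, E) = (103 + E)/(-15 + T) (D(T, E) = (E + 103)/(T - 15) = (103 + E)/(-15 + T))
-75683/D(C, f(-6, 11)) = -75683*(-15 + 67)/(103 - 12) = -75683/(91/52) = -75683/((1/52)*91) = -75683/7/4 = -75683*4/7 = -302732/7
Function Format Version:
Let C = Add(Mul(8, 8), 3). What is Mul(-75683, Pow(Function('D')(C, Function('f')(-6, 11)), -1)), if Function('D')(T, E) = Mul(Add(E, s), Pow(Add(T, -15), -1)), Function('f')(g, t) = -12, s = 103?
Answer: Rational(-302732, 7) ≈ -43247.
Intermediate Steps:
C = 67 (C = Add(64, 3) = 67)
Function('D')(T, E) = Mul(Pow(Add(-15, T), -1), Add(103, E)) (Function('D')(T, E) = Mul(Add(E, 103), Pow(Add(T, -15), -1)) = Mul(Add(103, E), Pow(Add(-15, T), -1)) = Mul(Pow(Add(-15, T), -1), Add(103, E)))
Mul(-75683, Pow(Function('D')(C, Function('f')(-6, 11)), -1)) = Mul(-75683, Pow(Mul(Pow(Add(-15, 67), -1), Add(103, -12)), -1)) = Mul(-75683, Pow(Mul(Pow(52, -1), 91), -1)) = Mul(-75683, Pow(Mul(Rational(1, 52), 91), -1)) = Mul(-75683, Pow(Rational(7, 4), -1)) = Mul(-75683, Rational(4, 7)) = Rational(-302732, 7)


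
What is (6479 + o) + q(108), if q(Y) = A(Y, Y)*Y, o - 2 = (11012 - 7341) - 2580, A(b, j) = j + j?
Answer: 30900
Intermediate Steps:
A(b, j) = 2*j
o = 1093 (o = 2 + ((11012 - 7341) - 2580) = 2 + (3671 - 2580) = 2 + 1091 = 1093)
q(Y) = 2*Y² (q(Y) = (2*Y)*Y = 2*Y²)
(6479 + o) + q(108) = (6479 + 1093) + 2*108² = 7572 + 2*11664 = 7572 + 23328 = 30900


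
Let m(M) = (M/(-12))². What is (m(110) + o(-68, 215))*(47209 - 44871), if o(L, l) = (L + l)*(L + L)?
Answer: -837807103/18 ≈ -4.6545e+7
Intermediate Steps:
o(L, l) = 2*L*(L + l) (o(L, l) = (L + l)*(2*L) = 2*L*(L + l))
m(M) = M²/144 (m(M) = (M*(-1/12))² = (-M/12)² = M²/144)
(m(110) + o(-68, 215))*(47209 - 44871) = ((1/144)*110² + 2*(-68)*(-68 + 215))*(47209 - 44871) = ((1/144)*12100 + 2*(-68)*147)*2338 = (3025/36 - 19992)*2338 = -716687/36*2338 = -837807103/18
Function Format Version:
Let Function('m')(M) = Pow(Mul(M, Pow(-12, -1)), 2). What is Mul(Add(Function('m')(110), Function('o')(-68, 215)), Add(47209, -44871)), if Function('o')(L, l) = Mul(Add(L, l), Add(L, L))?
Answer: Rational(-837807103, 18) ≈ -4.6545e+7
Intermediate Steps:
Function('o')(L, l) = Mul(2, L, Add(L, l)) (Function('o')(L, l) = Mul(Add(L, l), Mul(2, L)) = Mul(2, L, Add(L, l)))
Function('m')(M) = Mul(Rational(1, 144), Pow(M, 2)) (Function('m')(M) = Pow(Mul(M, Rational(-1, 12)), 2) = Pow(Mul(Rational(-1, 12), M), 2) = Mul(Rational(1, 144), Pow(M, 2)))
Mul(Add(Function('m')(110), Function('o')(-68, 215)), Add(47209, -44871)) = Mul(Add(Mul(Rational(1, 144), Pow(110, 2)), Mul(2, -68, Add(-68, 215))), Add(47209, -44871)) = Mul(Add(Mul(Rational(1, 144), 12100), Mul(2, -68, 147)), 2338) = Mul(Add(Rational(3025, 36), -19992), 2338) = Mul(Rational(-716687, 36), 2338) = Rational(-837807103, 18)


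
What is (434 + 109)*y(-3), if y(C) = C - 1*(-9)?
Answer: 3258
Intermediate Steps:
y(C) = 9 + C (y(C) = C + 9 = 9 + C)
(434 + 109)*y(-3) = (434 + 109)*(9 - 3) = 543*6 = 3258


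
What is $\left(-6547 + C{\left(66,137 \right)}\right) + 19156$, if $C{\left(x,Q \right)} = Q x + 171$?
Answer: $21822$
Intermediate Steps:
$C{\left(x,Q \right)} = 171 + Q x$
$\left(-6547 + C{\left(66,137 \right)}\right) + 19156 = \left(-6547 + \left(171 + 137 \cdot 66\right)\right) + 19156 = \left(-6547 + \left(171 + 9042\right)\right) + 19156 = \left(-6547 + 9213\right) + 19156 = 2666 + 19156 = 21822$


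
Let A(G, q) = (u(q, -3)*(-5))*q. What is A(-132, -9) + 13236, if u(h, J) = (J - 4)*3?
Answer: 12291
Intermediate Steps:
u(h, J) = -12 + 3*J (u(h, J) = (-4 + J)*3 = -12 + 3*J)
A(G, q) = 105*q (A(G, q) = ((-12 + 3*(-3))*(-5))*q = ((-12 - 9)*(-5))*q = (-21*(-5))*q = 105*q)
A(-132, -9) + 13236 = 105*(-9) + 13236 = -945 + 13236 = 12291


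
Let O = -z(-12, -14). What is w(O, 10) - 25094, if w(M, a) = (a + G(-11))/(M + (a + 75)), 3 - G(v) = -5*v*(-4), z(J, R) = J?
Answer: -2433885/97 ≈ -25092.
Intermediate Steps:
O = 12 (O = -1*(-12) = 12)
G(v) = 3 - 20*v (G(v) = 3 - (-5*v)*(-4) = 3 - 20*v)
w(M, a) = (223 + a)/(75 + M + a) (w(M, a) = (a + (3 - 20*(-11)))/(M + (a + 75)) = (a + (3 + 220))/(M + (75 + a)) = (a + 223)/(75 + M + a) = (223 + a)/(75 + M + a))
w(O, 10) - 25094 = (223 + 10)/(75 + 12 + 10) - 25094 = 233/97 - 25094 = -2433885/97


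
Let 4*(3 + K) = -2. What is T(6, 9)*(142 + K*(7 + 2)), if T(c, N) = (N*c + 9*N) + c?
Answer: 31161/2 ≈ 15581.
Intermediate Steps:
K = -7/2 (K = -3 + (1/4)*(-2) = -3 - 1/2 = -7/2 ≈ -3.5000)
T(c, N) = c + 9*N + N*c (T(c, N) = (9*N + N*c) + c = c + 9*N + N*c)
T(6, 9)*(142 + K*(7 + 2)) = (6 + 9*9 + 9*6)*(142 - 7*(7 + 2)/2) = (6 + 81 + 54)*(142 - 7/2*9) = 141*(142 - 63/2) = 141*(221/2) = 31161/2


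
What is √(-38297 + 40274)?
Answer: √1977 ≈ 44.463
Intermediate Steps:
√(-38297 + 40274) = √1977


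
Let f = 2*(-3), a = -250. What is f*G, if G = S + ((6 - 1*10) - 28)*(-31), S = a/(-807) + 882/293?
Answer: -470688832/78817 ≈ -5971.9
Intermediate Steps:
S = 785024/236451 (S = -250/(-807) + 882/293 = -250*(-1/807) + 882*(1/293) = 250/807 + 882/293 = 785024/236451 ≈ 3.3200)
f = -6
G = 235344416/236451 (G = 785024/236451 + ((6 - 1*10) - 28)*(-31) = 785024/236451 + ((6 - 10) - 28)*(-31) = 785024/236451 + (-4 - 28)*(-31) = 785024/236451 - 32*(-31) = 785024/236451 + 992 = 235344416/236451 ≈ 995.32)
f*G = -6*235344416/236451 = -470688832/78817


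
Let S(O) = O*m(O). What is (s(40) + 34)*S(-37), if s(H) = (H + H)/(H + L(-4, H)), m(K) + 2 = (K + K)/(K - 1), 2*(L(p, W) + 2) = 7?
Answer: 110334/1577 ≈ 69.964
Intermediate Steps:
L(p, W) = 3/2 (L(p, W) = -2 + (½)*7 = -2 + 7/2 = 3/2)
m(K) = -2 + 2*K/(-1 + K) (m(K) = -2 + (K + K)/(K - 1) = -2 + (2*K)/(-1 + K) = -2 + 2*K/(-1 + K))
s(H) = 2*H/(3/2 + H) (s(H) = (H + H)/(H + 3/2) = (2*H)/(3/2 + H) = 2*H/(3/2 + H))
S(O) = 2*O/(-1 + O) (S(O) = O*(2/(-1 + O)) = 2*O/(-1 + O))
(s(40) + 34)*S(-37) = (4*40/(3 + 2*40) + 34)*(2*(-37)/(-1 - 37)) = (4*40/(3 + 80) + 34)*(2*(-37)/(-38)) = (4*40/83 + 34)*(2*(-37)*(-1/38)) = (4*40*(1/83) + 34)*(37/19) = (160/83 + 34)*(37/19) = (2982/83)*(37/19) = 110334/1577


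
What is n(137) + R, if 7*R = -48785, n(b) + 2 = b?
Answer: -47840/7 ≈ -6834.3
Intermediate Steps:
n(b) = -2 + b
R = -48785/7 (R = (⅐)*(-48785) = -48785/7 ≈ -6969.3)
n(137) + R = (-2 + 137) - 48785/7 = 135 - 48785/7 = -47840/7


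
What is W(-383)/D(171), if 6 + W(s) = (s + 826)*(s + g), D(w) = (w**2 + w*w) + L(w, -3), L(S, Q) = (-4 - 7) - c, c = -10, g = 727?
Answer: 152386/58481 ≈ 2.6057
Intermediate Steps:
L(S, Q) = -1 (L(S, Q) = (-4 - 7) - 1*(-10) = -11 + 10 = -1)
D(w) = -1 + 2*w**2 (D(w) = (w**2 + w*w) - 1 = (w**2 + w**2) - 1 = 2*w**2 - 1 = -1 + 2*w**2)
W(s) = -6 + (727 + s)*(826 + s) (W(s) = -6 + (s + 826)*(s + 727) = -6 + (826 + s)*(727 + s) = -6 + (727 + s)*(826 + s))
W(-383)/D(171) = (600496 + (-383)**2 + 1553*(-383))/(-1 + 2*171**2) = (600496 + 146689 - 594799)/(-1 + 2*29241) = 152386/(-1 + 58482) = 152386/58481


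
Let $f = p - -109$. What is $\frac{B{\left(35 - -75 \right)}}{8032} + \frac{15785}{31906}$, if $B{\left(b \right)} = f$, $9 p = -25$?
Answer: $\frac{20920861}{41186088} \approx 0.50796$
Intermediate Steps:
$p = - \frac{25}{9}$ ($p = \frac{1}{9} \left(-25\right) = - \frac{25}{9} \approx -2.7778$)
$f = \frac{956}{9}$ ($f = - \frac{25}{9} - -109 = - \frac{25}{9} + 109 = \frac{956}{9} \approx 106.22$)
$B{\left(b \right)} = \frac{956}{9}$
$\frac{B{\left(35 - -75 \right)}}{8032} + \frac{15785}{31906} = \frac{956}{9 \cdot 8032} + \frac{15785}{31906} = \frac{956}{9} \cdot \frac{1}{8032} + 15785 \cdot \frac{1}{31906} = \frac{239}{18072} + \frac{2255}{4558} = \frac{20920861}{41186088}$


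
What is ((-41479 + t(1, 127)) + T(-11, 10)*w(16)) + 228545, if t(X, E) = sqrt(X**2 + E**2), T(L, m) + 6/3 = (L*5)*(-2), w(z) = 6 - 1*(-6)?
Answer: 188362 + sqrt(16130) ≈ 1.8849e+5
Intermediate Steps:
w(z) = 12 (w(z) = 6 + 6 = 12)
T(L, m) = -2 - 10*L (T(L, m) = -2 + (L*5)*(-2) = -2 + (5*L)*(-2) = -2 - 10*L)
t(X, E) = sqrt(E**2 + X**2)
((-41479 + t(1, 127)) + T(-11, 10)*w(16)) + 228545 = ((-41479 + sqrt(127**2 + 1**2)) + (-2 - 10*(-11))*12) + 228545 = ((-41479 + sqrt(16129 + 1)) + (-2 + 110)*12) + 228545 = ((-41479 + sqrt(16130)) + 108*12) + 228545 = ((-41479 + sqrt(16130)) + 1296) + 228545 = (-40183 + sqrt(16130)) + 228545 = 188362 + sqrt(16130)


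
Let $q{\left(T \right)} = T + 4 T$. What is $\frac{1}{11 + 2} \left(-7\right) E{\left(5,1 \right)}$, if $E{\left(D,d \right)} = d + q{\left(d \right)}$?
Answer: $- \frac{42}{13} \approx -3.2308$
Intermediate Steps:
$q{\left(T \right)} = 5 T$
$E{\left(D,d \right)} = 6 d$ ($E{\left(D,d \right)} = d + 5 d = 6 d$)
$\frac{1}{11 + 2} \left(-7\right) E{\left(5,1 \right)} = \frac{1}{11 + 2} \left(-7\right) 6 \cdot 1 = \frac{1}{13} \left(-7\right) 6 = \left(- \frac{7}{13}\right) 6 = - \frac{42}{13}$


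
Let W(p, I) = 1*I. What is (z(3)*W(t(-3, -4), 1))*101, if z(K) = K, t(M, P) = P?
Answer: 303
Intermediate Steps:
W(p, I) = I
(z(3)*W(t(-3, -4), 1))*101 = (3*1)*101 = 3*101 = 303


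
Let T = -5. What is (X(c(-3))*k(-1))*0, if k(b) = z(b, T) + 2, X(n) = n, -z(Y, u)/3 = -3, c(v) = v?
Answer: 0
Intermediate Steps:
z(Y, u) = 9 (z(Y, u) = -3*(-3) = 9)
k(b) = 11 (k(b) = 9 + 2 = 11)
(X(c(-3))*k(-1))*0 = -3*11*0 = -33*0 = 0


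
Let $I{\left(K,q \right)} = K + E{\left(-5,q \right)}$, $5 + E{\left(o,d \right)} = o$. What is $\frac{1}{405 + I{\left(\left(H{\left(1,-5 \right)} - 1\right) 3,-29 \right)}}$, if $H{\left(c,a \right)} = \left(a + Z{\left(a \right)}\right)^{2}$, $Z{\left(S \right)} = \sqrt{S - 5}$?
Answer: $\frac{i}{30 \sqrt{10} + 437 i} \approx 0.0021853 + 0.00047442 i$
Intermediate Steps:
$Z{\left(S \right)} = \sqrt{-5 + S}$
$E{\left(o,d \right)} = -5 + o$
$H{\left(c,a \right)} = \left(a + \sqrt{-5 + a}\right)^{2}$
$I{\left(K,q \right)} = -10 + K$ ($I{\left(K,q \right)} = K - 10 = -10 + K$)
$\frac{1}{405 + I{\left(\left(H{\left(1,-5 \right)} - 1\right) 3,-29 \right)}} = \frac{1}{405 - \left(10 - \left(\left(-5 + \sqrt{-5 - 5}\right)^{2} - 1\right) 3\right)} = \frac{1}{405 - \left(10 - \left(\left(-5 + \sqrt{-10}\right)^{2} - 1\right) 3\right)} = \frac{1}{405 - \left(10 - \left(\left(-5 + i \sqrt{10}\right)^{2} - 1\right) 3\right)} = \frac{1}{405 - \left(10 - \left(-1 + \left(-5 + i \sqrt{10}\right)^{2}\right) 3\right)} = \frac{1}{405 - \left(13 - 3 \left(-5 + i \sqrt{10}\right)^{2}\right)} = \frac{1}{392 + 3 \left(-5 + i \sqrt{10}\right)^{2}}$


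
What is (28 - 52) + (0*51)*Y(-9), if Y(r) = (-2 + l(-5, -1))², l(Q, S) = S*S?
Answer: -24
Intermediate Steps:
l(Q, S) = S²
Y(r) = 1 (Y(r) = (-2 + (-1)²)² = (-2 + 1)² = (-1)² = 1)
(28 - 52) + (0*51)*Y(-9) = (28 - 52) + (0*51)*1 = -24 + 0*1 = -24 + 0 = -24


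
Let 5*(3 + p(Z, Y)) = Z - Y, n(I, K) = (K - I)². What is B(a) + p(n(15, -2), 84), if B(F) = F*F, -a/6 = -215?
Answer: 1664138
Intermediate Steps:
a = 1290 (a = -6*(-215) = 1290)
p(Z, Y) = -3 - Y/5 + Z/5 (p(Z, Y) = -3 + (Z - Y)/5 = -3 + (-Y/5 + Z/5) = -3 - Y/5 + Z/5)
B(F) = F²
B(a) + p(n(15, -2), 84) = 1290² + (-3 - ⅕*84 + (15 - 1*(-2))²/5) = 1664100 + (-3 - 84/5 + (15 + 2)²/5) = 1664100 + (-3 - 84/5 + (⅕)*17²) = 1664100 + (-3 - 84/5 + (⅕)*289) = 1664100 + (-3 - 84/5 + 289/5) = 1664100 + 38 = 1664138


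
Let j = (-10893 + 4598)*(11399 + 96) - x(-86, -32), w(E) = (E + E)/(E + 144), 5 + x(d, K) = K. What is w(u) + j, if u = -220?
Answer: -1374858662/19 ≈ -7.2361e+7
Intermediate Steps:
x(d, K) = -5 + K
w(E) = 2*E/(144 + E) (w(E) = (2*E)/(144 + E) = 2*E/(144 + E))
j = -72360988 (j = (-10893 + 4598)*(11399 + 96) - (-5 - 32) = -6295*11495 - 1*(-37) = -72361025 + 37 = -72360988)
w(u) + j = 2*(-220)/(144 - 220) - 72360988 = 2*(-220)/(-76) - 72360988 = 2*(-220)*(-1/76) - 72360988 = 110/19 - 72360988 = -1374858662/19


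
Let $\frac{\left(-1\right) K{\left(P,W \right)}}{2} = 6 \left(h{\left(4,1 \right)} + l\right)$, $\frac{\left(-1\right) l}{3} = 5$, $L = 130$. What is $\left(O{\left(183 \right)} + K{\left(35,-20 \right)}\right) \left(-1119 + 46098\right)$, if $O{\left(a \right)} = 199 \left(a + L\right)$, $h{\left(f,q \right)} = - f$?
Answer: $2811862185$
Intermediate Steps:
$l = -15$ ($l = \left(-3\right) 5 = -15$)
$K{\left(P,W \right)} = 228$ ($K{\left(P,W \right)} = - 2 \cdot 6 \left(\left(-1\right) 4 - 15\right) = - 2 \cdot 6 \left(-4 - 15\right) = - 2 \cdot 6 \left(-19\right) = \left(-2\right) \left(-114\right) = 228$)
$O{\left(a \right)} = 25870 + 199 a$ ($O{\left(a \right)} = 199 \left(a + 130\right) = 199 \left(130 + a\right) = 25870 + 199 a$)
$\left(O{\left(183 \right)} + K{\left(35,-20 \right)}\right) \left(-1119 + 46098\right) = \left(\left(25870 + 199 \cdot 183\right) + 228\right) \left(-1119 + 46098\right) = \left(\left(25870 + 36417\right) + 228\right) 44979 = \left(62287 + 228\right) 44979 = 62515 \cdot 44979 = 2811862185$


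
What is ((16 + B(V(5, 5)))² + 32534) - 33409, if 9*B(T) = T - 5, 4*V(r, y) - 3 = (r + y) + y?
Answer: -201131/324 ≈ -620.77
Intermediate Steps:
V(r, y) = ¾ + y/2 + r/4 (V(r, y) = ¾ + ((r + y) + y)/4 = ¾ + (r + 2*y)/4 = ¾ + (y/2 + r/4) = ¾ + y/2 + r/4)
B(T) = -5/9 + T/9 (B(T) = (T - 5)/9 = (-5 + T)/9 = -5/9 + T/9)
((16 + B(V(5, 5)))² + 32534) - 33409 = ((16 + (-5/9 + (¾ + (½)*5 + (¼)*5)/9))² + 32534) - 33409 = ((16 + (-5/9 + (¾ + 5/2 + 5/4)/9))² + 32534) - 33409 = ((16 + (-5/9 + (⅑)*(9/2)))² + 32534) - 33409 = ((16 + (-5/9 + ½))² + 32534) - 33409 = ((16 - 1/18)² + 32534) - 33409 = ((287/18)² + 32534) - 33409 = (82369/324 + 32534) - 33409 = 10623385/324 - 33409 = -201131/324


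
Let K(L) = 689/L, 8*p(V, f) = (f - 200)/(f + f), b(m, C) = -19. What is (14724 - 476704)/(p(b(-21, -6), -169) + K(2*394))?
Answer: -246091202240/538457 ≈ -4.5703e+5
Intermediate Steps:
p(V, f) = (-200 + f)/(16*f) (p(V, f) = ((f - 200)/(f + f))/8 = ((-200 + f)/((2*f)))/8 = ((-200 + f)*(1/(2*f)))/8 = ((-200 + f)/(2*f))/8 = (-200 + f)/(16*f))
(14724 - 476704)/(p(b(-21, -6), -169) + K(2*394)) = (14724 - 476704)/((1/16)*(-200 - 169)/(-169) + 689/((2*394))) = -461980/((1/16)*(-1/169)*(-369) + 689/788) = -461980/(369/2704 + 689*(1/788)) = -461980/(369/2704 + 689/788) = -461980/538457/532688 = -461980*532688/538457 = -246091202240/538457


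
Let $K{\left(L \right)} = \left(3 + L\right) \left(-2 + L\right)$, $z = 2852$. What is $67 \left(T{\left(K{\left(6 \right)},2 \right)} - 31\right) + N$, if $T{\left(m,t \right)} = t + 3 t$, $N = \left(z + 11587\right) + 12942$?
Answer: $25840$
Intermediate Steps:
$N = 27381$ ($N = \left(2852 + 11587\right) + 12942 = 14439 + 12942 = 27381$)
$K{\left(L \right)} = \left(-2 + L\right) \left(3 + L\right)$
$T{\left(m,t \right)} = 4 t$
$67 \left(T{\left(K{\left(6 \right)},2 \right)} - 31\right) + N = 67 \left(4 \cdot 2 - 31\right) + 27381 = 67 \left(8 - 31\right) + 27381 = 67 \left(-23\right) + 27381 = -1541 + 27381 = 25840$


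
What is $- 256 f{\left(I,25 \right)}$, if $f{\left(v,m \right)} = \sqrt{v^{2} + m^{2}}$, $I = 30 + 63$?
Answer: $- 256 \sqrt{9274} \approx -24653.0$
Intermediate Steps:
$I = 93$
$f{\left(v,m \right)} = \sqrt{m^{2} + v^{2}}$
$- 256 f{\left(I,25 \right)} = - 256 \sqrt{25^{2} + 93^{2}} = - 256 \sqrt{625 + 8649} = - 256 \sqrt{9274}$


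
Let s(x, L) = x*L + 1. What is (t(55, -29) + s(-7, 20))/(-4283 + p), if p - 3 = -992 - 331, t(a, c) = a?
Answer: 84/5603 ≈ 0.014992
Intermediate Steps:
s(x, L) = 1 + L*x (s(x, L) = L*x + 1 = 1 + L*x)
p = -1320 (p = 3 + (-992 - 331) = 3 - 1323 = -1320)
(t(55, -29) + s(-7, 20))/(-4283 + p) = (55 + (1 + 20*(-7)))/(-4283 - 1320) = (55 + (1 - 140))/(-5603) = (55 - 139)*(-1/5603) = -84*(-1/5603) = 84/5603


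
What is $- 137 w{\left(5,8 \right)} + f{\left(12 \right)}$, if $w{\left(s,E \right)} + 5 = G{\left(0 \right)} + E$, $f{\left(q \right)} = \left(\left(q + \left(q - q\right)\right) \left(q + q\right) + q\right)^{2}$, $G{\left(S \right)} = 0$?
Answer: $89589$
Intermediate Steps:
$f{\left(q \right)} = \left(q + 2 q^{2}\right)^{2}$ ($f{\left(q \right)} = \left(\left(q + 0\right) 2 q + q\right)^{2} = \left(q 2 q + q\right)^{2} = \left(2 q^{2} + q\right)^{2} = \left(q + 2 q^{2}\right)^{2}$)
$w{\left(s,E \right)} = -5 + E$ ($w{\left(s,E \right)} = -5 + \left(0 + E\right) = -5 + E$)
$- 137 w{\left(5,8 \right)} + f{\left(12 \right)} = - 137 \left(-5 + 8\right) + 12^{2} \left(1 + 2 \cdot 12\right)^{2} = \left(-137\right) 3 + 144 \left(1 + 24\right)^{2} = -411 + 144 \cdot 25^{2} = -411 + 144 \cdot 625 = -411 + 90000 = 89589$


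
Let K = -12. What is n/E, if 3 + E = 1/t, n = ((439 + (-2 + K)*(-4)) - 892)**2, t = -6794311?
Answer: -1070844562399/20382934 ≈ -52536.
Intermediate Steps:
n = 157609 (n = ((439 + (-2 - 12)*(-4)) - 892)**2 = ((439 - 14*(-4)) - 892)**2 = ((439 + 56) - 892)**2 = (495 - 892)**2 = (-397)**2 = 157609)
E = -20382934/6794311 (E = -3 + 1/(-6794311) = -3 - 1/6794311 = -20382934/6794311 ≈ -3.0000)
n/E = 157609/(-20382934/6794311) = 157609*(-6794311/20382934) = -1070844562399/20382934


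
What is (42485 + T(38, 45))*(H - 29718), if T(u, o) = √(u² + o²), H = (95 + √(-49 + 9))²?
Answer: -(20733 - 380*I*√10)*(42485 + √3469) ≈ -8.8206e+8 + 5.1124e+7*I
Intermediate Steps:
H = (95 + 2*I*√10)² (H = (95 + √(-40))² = (95 + 2*I*√10)² ≈ 8985.0 + 1201.7*I)
T(u, o) = √(o² + u²)
(42485 + T(38, 45))*(H - 29718) = (42485 + √(45² + 38²))*((8985 + 380*I*√10) - 29718) = (42485 + √(2025 + 1444))*(-20733 + 380*I*√10) = (42485 + √3469)*(-20733 + 380*I*√10) = (-20733 + 380*I*√10)*(42485 + √3469)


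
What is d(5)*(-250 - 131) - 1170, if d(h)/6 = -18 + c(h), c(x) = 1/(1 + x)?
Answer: 39597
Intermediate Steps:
d(h) = -108 + 6/(1 + h) (d(h) = 6*(-18 + 1/(1 + h)) = -108 + 6/(1 + h))
d(5)*(-250 - 131) - 1170 = (6*(-17 - 18*5)/(1 + 5))*(-250 - 131) - 1170 = (6*(-17 - 90)/6)*(-381) - 1170 = (6*(⅙)*(-107))*(-381) - 1170 = -107*(-381) - 1170 = 40767 - 1170 = 39597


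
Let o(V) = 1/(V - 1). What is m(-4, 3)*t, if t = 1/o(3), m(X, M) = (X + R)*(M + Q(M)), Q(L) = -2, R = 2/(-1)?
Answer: -12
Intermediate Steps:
R = -2 (R = 2*(-1) = -2)
o(V) = 1/(-1 + V)
m(X, M) = (-2 + M)*(-2 + X) (m(X, M) = (X - 2)*(M - 2) = (-2 + X)*(-2 + M) = (-2 + M)*(-2 + X))
t = 2 (t = 1/(1/(-1 + 3)) = 1/(1/2) = 1/(½) = 2)
m(-4, 3)*t = (4 - 2*3 - 2*(-4) + 3*(-4))*2 = (4 - 6 + 8 - 12)*2 = -6*2 = -12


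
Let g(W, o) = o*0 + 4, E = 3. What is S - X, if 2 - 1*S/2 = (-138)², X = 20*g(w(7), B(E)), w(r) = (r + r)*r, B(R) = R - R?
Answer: -38164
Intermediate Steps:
B(R) = 0
w(r) = 2*r² (w(r) = (2*r)*r = 2*r²)
g(W, o) = 4 (g(W, o) = 0 + 4 = 4)
X = 80 (X = 20*4 = 80)
S = -38084 (S = 4 - 2*(-138)² = 4 - 2*19044 = 4 - 38088 = -38084)
S - X = -38084 - 1*80 = -38084 - 80 = -38164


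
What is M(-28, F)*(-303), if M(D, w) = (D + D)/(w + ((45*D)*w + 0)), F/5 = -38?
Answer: 8484/119605 ≈ 0.070933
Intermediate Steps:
F = -190 (F = 5*(-38) = -190)
M(D, w) = 2*D/(w + 45*D*w) (M(D, w) = (2*D)/(w + (45*D*w + 0)) = (2*D)/(w + 45*D*w) = 2*D/(w + 45*D*w))
M(-28, F)*(-303) = (2*(-28)/(-190*(1 + 45*(-28))))*(-303) = (2*(-28)*(-1/190)/(1 - 1260))*(-303) = (2*(-28)*(-1/190)/(-1259))*(-303) = (2*(-28)*(-1/190)*(-1/1259))*(-303) = -28/119605*(-303) = 8484/119605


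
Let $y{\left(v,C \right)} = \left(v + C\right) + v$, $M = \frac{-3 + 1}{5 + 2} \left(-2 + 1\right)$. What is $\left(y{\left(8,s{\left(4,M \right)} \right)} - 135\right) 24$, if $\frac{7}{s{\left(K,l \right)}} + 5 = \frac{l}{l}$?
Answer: $-2898$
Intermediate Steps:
$M = \frac{2}{7}$ ($M = - \frac{2}{7} \left(-1\right) = \left(-2\right) \frac{1}{7} \left(-1\right) = \left(- \frac{2}{7}\right) \left(-1\right) = \frac{2}{7} \approx 0.28571$)
$s{\left(K,l \right)} = - \frac{7}{4}$ ($s{\left(K,l \right)} = \frac{7}{-5 + \frac{l}{l}} = \frac{7}{-5 + 1} = \frac{7}{-4} = 7 \left(- \frac{1}{4}\right) = - \frac{7}{4}$)
$y{\left(v,C \right)} = C + 2 v$ ($y{\left(v,C \right)} = \left(C + v\right) + v = C + 2 v$)
$\left(y{\left(8,s{\left(4,M \right)} \right)} - 135\right) 24 = \left(\left(- \frac{7}{4} + 2 \cdot 8\right) - 135\right) 24 = \left(\left(- \frac{7}{4} + 16\right) - 135\right) 24 = \left(\frac{57}{4} - 135\right) 24 = \left(- \frac{483}{4}\right) 24 = -2898$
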